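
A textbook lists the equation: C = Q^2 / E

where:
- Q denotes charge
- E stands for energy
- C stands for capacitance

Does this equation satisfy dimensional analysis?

Yes

Q (charge) has dimensions [I T].
E (energy) has dimensions [L^2 M T^-2].
C (capacitance) has dimensions [I^2 L^-2 M^-1 T^4].

Left side: [I^2 L^-2 M^-1 T^4]
Right side: [I^2 L^-2 M^-1 T^4]

Both sides have the same dimensions, so the equation is dimensionally consistent.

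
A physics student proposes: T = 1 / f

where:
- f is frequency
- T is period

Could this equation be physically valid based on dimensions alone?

Yes

f (frequency) has dimensions [T^-1].
T (period) has dimensions [T].

Left side: [T]
Right side: [T]

Both sides have the same dimensions, so the equation is dimensionally consistent.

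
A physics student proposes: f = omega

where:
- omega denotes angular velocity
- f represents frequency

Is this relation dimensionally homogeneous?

Yes

omega (angular velocity) has dimensions [T^-1].
f (frequency) has dimensions [T^-1].

Left side: [T^-1]
Right side: [T^-1]

Both sides have the same dimensions, so the equation is dimensionally consistent.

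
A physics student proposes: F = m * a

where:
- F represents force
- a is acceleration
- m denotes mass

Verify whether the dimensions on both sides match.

Yes

F (force) has dimensions [L M T^-2].
a (acceleration) has dimensions [L T^-2].
m (mass) has dimensions [M].

Left side: [L M T^-2]
Right side: [L M T^-2]

Both sides have the same dimensions, so the equation is dimensionally consistent.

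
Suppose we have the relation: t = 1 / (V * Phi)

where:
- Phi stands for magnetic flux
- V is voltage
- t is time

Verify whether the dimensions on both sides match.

No

Phi (magnetic flux) has dimensions [I^-1 L^2 M T^-2].
V (voltage) has dimensions [I^-1 L^2 M T^-3].
t (time) has dimensions [T].

Left side: [T]
Right side: [I^2 L^-4 M^-2 T^5]

The two sides have different dimensions, so the equation is NOT dimensionally consistent.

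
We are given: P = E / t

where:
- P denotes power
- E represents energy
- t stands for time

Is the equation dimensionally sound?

Yes

P (power) has dimensions [L^2 M T^-3].
E (energy) has dimensions [L^2 M T^-2].
t (time) has dimensions [T].

Left side: [L^2 M T^-3]
Right side: [L^2 M T^-3]

Both sides have the same dimensions, so the equation is dimensionally consistent.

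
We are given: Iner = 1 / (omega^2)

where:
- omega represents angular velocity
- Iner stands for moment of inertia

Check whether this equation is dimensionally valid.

No

omega (angular velocity) has dimensions [T^-1].
Iner (moment of inertia) has dimensions [L^2 M].

Left side: [L^2 M]
Right side: [T^2]

The two sides have different dimensions, so the equation is NOT dimensionally consistent.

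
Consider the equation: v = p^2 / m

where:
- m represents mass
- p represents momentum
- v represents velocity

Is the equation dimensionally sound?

No

m (mass) has dimensions [M].
p (momentum) has dimensions [L M T^-1].
v (velocity) has dimensions [L T^-1].

Left side: [L T^-1]
Right side: [L^2 M T^-2]

The two sides have different dimensions, so the equation is NOT dimensionally consistent.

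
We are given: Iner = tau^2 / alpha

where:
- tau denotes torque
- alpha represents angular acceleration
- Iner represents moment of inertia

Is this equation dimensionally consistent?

No

tau (torque) has dimensions [L^2 M T^-2].
alpha (angular acceleration) has dimensions [T^-2].
Iner (moment of inertia) has dimensions [L^2 M].

Left side: [L^2 M]
Right side: [L^4 M^2 T^-2]

The two sides have different dimensions, so the equation is NOT dimensionally consistent.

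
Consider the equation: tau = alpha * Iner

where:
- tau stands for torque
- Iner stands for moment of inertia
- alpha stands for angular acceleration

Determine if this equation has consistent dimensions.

Yes

tau (torque) has dimensions [L^2 M T^-2].
Iner (moment of inertia) has dimensions [L^2 M].
alpha (angular acceleration) has dimensions [T^-2].

Left side: [L^2 M T^-2]
Right side: [L^2 M T^-2]

Both sides have the same dimensions, so the equation is dimensionally consistent.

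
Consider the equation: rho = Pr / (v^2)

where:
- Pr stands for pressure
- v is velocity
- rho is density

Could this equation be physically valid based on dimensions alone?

Yes

Pr (pressure) has dimensions [L^-1 M T^-2].
v (velocity) has dimensions [L T^-1].
rho (density) has dimensions [L^-3 M].

Left side: [L^-3 M]
Right side: [L^-3 M]

Both sides have the same dimensions, so the equation is dimensionally consistent.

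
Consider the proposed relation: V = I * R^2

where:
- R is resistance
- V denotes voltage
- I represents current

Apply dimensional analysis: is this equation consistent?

No

R (resistance) has dimensions [I^-2 L^2 M T^-3].
V (voltage) has dimensions [I^-1 L^2 M T^-3].
I (current) has dimensions [I].

Left side: [I^-1 L^2 M T^-3]
Right side: [I^-3 L^4 M^2 T^-6]

The two sides have different dimensions, so the equation is NOT dimensionally consistent.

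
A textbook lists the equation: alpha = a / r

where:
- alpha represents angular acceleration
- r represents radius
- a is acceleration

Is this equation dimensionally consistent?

Yes

alpha (angular acceleration) has dimensions [T^-2].
r (radius) has dimensions [L].
a (acceleration) has dimensions [L T^-2].

Left side: [T^-2]
Right side: [T^-2]

Both sides have the same dimensions, so the equation is dimensionally consistent.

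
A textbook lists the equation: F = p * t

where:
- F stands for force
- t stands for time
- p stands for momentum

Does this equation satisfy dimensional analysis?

No

F (force) has dimensions [L M T^-2].
t (time) has dimensions [T].
p (momentum) has dimensions [L M T^-1].

Left side: [L M T^-2]
Right side: [L M]

The two sides have different dimensions, so the equation is NOT dimensionally consistent.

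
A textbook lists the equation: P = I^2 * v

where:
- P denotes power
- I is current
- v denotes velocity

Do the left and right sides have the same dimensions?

No

P (power) has dimensions [L^2 M T^-3].
I (current) has dimensions [I].
v (velocity) has dimensions [L T^-1].

Left side: [L^2 M T^-3]
Right side: [I^2 L T^-1]

The two sides have different dimensions, so the equation is NOT dimensionally consistent.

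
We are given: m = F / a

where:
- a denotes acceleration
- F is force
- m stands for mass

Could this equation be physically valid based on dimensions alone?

Yes

a (acceleration) has dimensions [L T^-2].
F (force) has dimensions [L M T^-2].
m (mass) has dimensions [M].

Left side: [M]
Right side: [M]

Both sides have the same dimensions, so the equation is dimensionally consistent.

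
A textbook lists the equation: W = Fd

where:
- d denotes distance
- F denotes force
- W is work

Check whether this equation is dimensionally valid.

Yes

d (distance) has dimensions [L].
F (force) has dimensions [L M T^-2].
W (work) has dimensions [L^2 M T^-2].

Left side: [L^2 M T^-2]
Right side: [L^2 M T^-2]

Both sides have the same dimensions, so the equation is dimensionally consistent.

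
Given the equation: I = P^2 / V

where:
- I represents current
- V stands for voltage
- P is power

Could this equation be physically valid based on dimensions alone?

No

I (current) has dimensions [I].
V (voltage) has dimensions [I^-1 L^2 M T^-3].
P (power) has dimensions [L^2 M T^-3].

Left side: [I]
Right side: [I L^2 M T^-3]

The two sides have different dimensions, so the equation is NOT dimensionally consistent.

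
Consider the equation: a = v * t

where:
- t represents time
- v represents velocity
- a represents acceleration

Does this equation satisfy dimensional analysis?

No

t (time) has dimensions [T].
v (velocity) has dimensions [L T^-1].
a (acceleration) has dimensions [L T^-2].

Left side: [L T^-2]
Right side: [L]

The two sides have different dimensions, so the equation is NOT dimensionally consistent.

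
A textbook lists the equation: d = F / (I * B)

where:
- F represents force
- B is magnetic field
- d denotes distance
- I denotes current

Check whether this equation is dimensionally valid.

Yes

F (force) has dimensions [L M T^-2].
B (magnetic field) has dimensions [I^-1 M T^-2].
d (distance) has dimensions [L].
I (current) has dimensions [I].

Left side: [L]
Right side: [L]

Both sides have the same dimensions, so the equation is dimensionally consistent.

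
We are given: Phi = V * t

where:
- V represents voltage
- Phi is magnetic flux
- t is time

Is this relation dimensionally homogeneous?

Yes

V (voltage) has dimensions [I^-1 L^2 M T^-3].
Phi (magnetic flux) has dimensions [I^-1 L^2 M T^-2].
t (time) has dimensions [T].

Left side: [I^-1 L^2 M T^-2]
Right side: [I^-1 L^2 M T^-2]

Both sides have the same dimensions, so the equation is dimensionally consistent.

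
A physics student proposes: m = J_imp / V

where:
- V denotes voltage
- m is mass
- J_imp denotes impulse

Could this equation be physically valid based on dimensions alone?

No

V (voltage) has dimensions [I^-1 L^2 M T^-3].
m (mass) has dimensions [M].
J_imp (impulse) has dimensions [L M T^-1].

Left side: [M]
Right side: [I L^-1 T^2]

The two sides have different dimensions, so the equation is NOT dimensionally consistent.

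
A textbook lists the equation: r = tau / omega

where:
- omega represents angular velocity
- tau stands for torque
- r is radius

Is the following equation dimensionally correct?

No

omega (angular velocity) has dimensions [T^-1].
tau (torque) has dimensions [L^2 M T^-2].
r (radius) has dimensions [L].

Left side: [L]
Right side: [L^2 M T^-1]

The two sides have different dimensions, so the equation is NOT dimensionally consistent.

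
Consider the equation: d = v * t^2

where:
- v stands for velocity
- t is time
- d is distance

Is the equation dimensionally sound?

No

v (velocity) has dimensions [L T^-1].
t (time) has dimensions [T].
d (distance) has dimensions [L].

Left side: [L]
Right side: [L T]

The two sides have different dimensions, so the equation is NOT dimensionally consistent.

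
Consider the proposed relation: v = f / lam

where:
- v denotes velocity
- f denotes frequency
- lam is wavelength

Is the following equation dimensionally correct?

No

v (velocity) has dimensions [L T^-1].
f (frequency) has dimensions [T^-1].
lam (wavelength) has dimensions [L].

Left side: [L T^-1]
Right side: [L^-1 T^-1]

The two sides have different dimensions, so the equation is NOT dimensionally consistent.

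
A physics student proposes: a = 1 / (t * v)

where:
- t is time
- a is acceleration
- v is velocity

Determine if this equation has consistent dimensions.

No

t (time) has dimensions [T].
a (acceleration) has dimensions [L T^-2].
v (velocity) has dimensions [L T^-1].

Left side: [L T^-2]
Right side: [L^-1]

The two sides have different dimensions, so the equation is NOT dimensionally consistent.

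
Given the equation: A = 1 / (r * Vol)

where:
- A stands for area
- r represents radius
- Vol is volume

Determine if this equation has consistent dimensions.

No

A (area) has dimensions [L^2].
r (radius) has dimensions [L].
Vol (volume) has dimensions [L^3].

Left side: [L^2]
Right side: [L^-4]

The two sides have different dimensions, so the equation is NOT dimensionally consistent.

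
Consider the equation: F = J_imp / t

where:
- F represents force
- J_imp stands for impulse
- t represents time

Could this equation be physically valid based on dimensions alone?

Yes

F (force) has dimensions [L M T^-2].
J_imp (impulse) has dimensions [L M T^-1].
t (time) has dimensions [T].

Left side: [L M T^-2]
Right side: [L M T^-2]

Both sides have the same dimensions, so the equation is dimensionally consistent.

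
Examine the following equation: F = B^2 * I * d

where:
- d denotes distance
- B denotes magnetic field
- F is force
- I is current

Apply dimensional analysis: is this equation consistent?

No

d (distance) has dimensions [L].
B (magnetic field) has dimensions [I^-1 M T^-2].
F (force) has dimensions [L M T^-2].
I (current) has dimensions [I].

Left side: [L M T^-2]
Right side: [I^-1 L M^2 T^-4]

The two sides have different dimensions, so the equation is NOT dimensionally consistent.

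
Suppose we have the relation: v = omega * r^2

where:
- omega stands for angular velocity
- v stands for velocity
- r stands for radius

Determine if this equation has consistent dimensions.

No

omega (angular velocity) has dimensions [T^-1].
v (velocity) has dimensions [L T^-1].
r (radius) has dimensions [L].

Left side: [L T^-1]
Right side: [L^2 T^-1]

The two sides have different dimensions, so the equation is NOT dimensionally consistent.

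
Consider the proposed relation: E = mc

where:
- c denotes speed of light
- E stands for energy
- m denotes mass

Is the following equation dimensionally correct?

No

c (speed of light) has dimensions [L T^-1].
E (energy) has dimensions [L^2 M T^-2].
m (mass) has dimensions [M].

Left side: [L^2 M T^-2]
Right side: [L M T^-1]

The two sides have different dimensions, so the equation is NOT dimensionally consistent.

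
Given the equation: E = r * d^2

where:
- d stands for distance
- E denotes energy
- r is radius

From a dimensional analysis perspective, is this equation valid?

No

d (distance) has dimensions [L].
E (energy) has dimensions [L^2 M T^-2].
r (radius) has dimensions [L].

Left side: [L^2 M T^-2]
Right side: [L^3]

The two sides have different dimensions, so the equation is NOT dimensionally consistent.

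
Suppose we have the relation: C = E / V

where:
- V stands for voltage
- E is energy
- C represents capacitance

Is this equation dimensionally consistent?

No

V (voltage) has dimensions [I^-1 L^2 M T^-3].
E (energy) has dimensions [L^2 M T^-2].
C (capacitance) has dimensions [I^2 L^-2 M^-1 T^4].

Left side: [I^2 L^-2 M^-1 T^4]
Right side: [I T]

The two sides have different dimensions, so the equation is NOT dimensionally consistent.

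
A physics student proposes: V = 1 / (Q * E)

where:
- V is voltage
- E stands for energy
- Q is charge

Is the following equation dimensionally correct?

No

V (voltage) has dimensions [I^-1 L^2 M T^-3].
E (energy) has dimensions [L^2 M T^-2].
Q (charge) has dimensions [I T].

Left side: [I^-1 L^2 M T^-3]
Right side: [I^-1 L^-2 M^-1 T]

The two sides have different dimensions, so the equation is NOT dimensionally consistent.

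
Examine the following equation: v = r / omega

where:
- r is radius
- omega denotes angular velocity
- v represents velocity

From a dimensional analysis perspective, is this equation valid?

No

r (radius) has dimensions [L].
omega (angular velocity) has dimensions [T^-1].
v (velocity) has dimensions [L T^-1].

Left side: [L T^-1]
Right side: [L T]

The two sides have different dimensions, so the equation is NOT dimensionally consistent.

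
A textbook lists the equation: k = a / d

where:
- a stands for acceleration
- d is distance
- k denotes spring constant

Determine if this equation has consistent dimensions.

No

a (acceleration) has dimensions [L T^-2].
d (distance) has dimensions [L].
k (spring constant) has dimensions [M T^-2].

Left side: [M T^-2]
Right side: [T^-2]

The two sides have different dimensions, so the equation is NOT dimensionally consistent.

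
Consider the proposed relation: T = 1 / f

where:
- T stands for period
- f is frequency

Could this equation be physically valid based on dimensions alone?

Yes

T (period) has dimensions [T].
f (frequency) has dimensions [T^-1].

Left side: [T]
Right side: [T]

Both sides have the same dimensions, so the equation is dimensionally consistent.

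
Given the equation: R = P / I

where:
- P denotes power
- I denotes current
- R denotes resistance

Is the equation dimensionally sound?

No

P (power) has dimensions [L^2 M T^-3].
I (current) has dimensions [I].
R (resistance) has dimensions [I^-2 L^2 M T^-3].

Left side: [I^-2 L^2 M T^-3]
Right side: [I^-1 L^2 M T^-3]

The two sides have different dimensions, so the equation is NOT dimensionally consistent.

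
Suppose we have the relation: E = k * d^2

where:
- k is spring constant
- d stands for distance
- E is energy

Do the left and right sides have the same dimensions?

Yes

k (spring constant) has dimensions [M T^-2].
d (distance) has dimensions [L].
E (energy) has dimensions [L^2 M T^-2].

Left side: [L^2 M T^-2]
Right side: [L^2 M T^-2]

Both sides have the same dimensions, so the equation is dimensionally consistent.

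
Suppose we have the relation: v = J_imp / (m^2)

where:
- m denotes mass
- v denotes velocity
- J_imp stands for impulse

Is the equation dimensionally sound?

No

m (mass) has dimensions [M].
v (velocity) has dimensions [L T^-1].
J_imp (impulse) has dimensions [L M T^-1].

Left side: [L T^-1]
Right side: [L M^-1 T^-1]

The two sides have different dimensions, so the equation is NOT dimensionally consistent.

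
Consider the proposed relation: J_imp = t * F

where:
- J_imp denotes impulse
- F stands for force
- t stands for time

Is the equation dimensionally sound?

Yes

J_imp (impulse) has dimensions [L M T^-1].
F (force) has dimensions [L M T^-2].
t (time) has dimensions [T].

Left side: [L M T^-1]
Right side: [L M T^-1]

Both sides have the same dimensions, so the equation is dimensionally consistent.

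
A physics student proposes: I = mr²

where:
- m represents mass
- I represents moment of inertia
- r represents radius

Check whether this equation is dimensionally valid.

Yes

m (mass) has dimensions [M].
I (moment of inertia) has dimensions [L^2 M].
r (radius) has dimensions [L].

Left side: [L^2 M]
Right side: [L^2 M]

Both sides have the same dimensions, so the equation is dimensionally consistent.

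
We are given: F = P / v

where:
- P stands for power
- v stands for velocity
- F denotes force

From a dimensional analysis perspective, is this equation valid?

Yes

P (power) has dimensions [L^2 M T^-3].
v (velocity) has dimensions [L T^-1].
F (force) has dimensions [L M T^-2].

Left side: [L M T^-2]
Right side: [L M T^-2]

Both sides have the same dimensions, so the equation is dimensionally consistent.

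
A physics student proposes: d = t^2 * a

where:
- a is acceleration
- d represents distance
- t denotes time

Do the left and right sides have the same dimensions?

Yes

a (acceleration) has dimensions [L T^-2].
d (distance) has dimensions [L].
t (time) has dimensions [T].

Left side: [L]
Right side: [L]

Both sides have the same dimensions, so the equation is dimensionally consistent.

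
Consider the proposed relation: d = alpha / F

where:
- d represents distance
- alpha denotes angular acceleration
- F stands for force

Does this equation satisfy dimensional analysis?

No

d (distance) has dimensions [L].
alpha (angular acceleration) has dimensions [T^-2].
F (force) has dimensions [L M T^-2].

Left side: [L]
Right side: [L^-1 M^-1]

The two sides have different dimensions, so the equation is NOT dimensionally consistent.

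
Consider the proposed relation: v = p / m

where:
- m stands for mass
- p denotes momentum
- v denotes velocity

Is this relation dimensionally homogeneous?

Yes

m (mass) has dimensions [M].
p (momentum) has dimensions [L M T^-1].
v (velocity) has dimensions [L T^-1].

Left side: [L T^-1]
Right side: [L T^-1]

Both sides have the same dimensions, so the equation is dimensionally consistent.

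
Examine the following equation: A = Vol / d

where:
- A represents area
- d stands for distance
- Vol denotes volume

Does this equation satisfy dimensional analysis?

Yes

A (area) has dimensions [L^2].
d (distance) has dimensions [L].
Vol (volume) has dimensions [L^3].

Left side: [L^2]
Right side: [L^2]

Both sides have the same dimensions, so the equation is dimensionally consistent.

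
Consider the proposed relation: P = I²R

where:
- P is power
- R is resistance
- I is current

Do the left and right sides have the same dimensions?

Yes

P (power) has dimensions [L^2 M T^-3].
R (resistance) has dimensions [I^-2 L^2 M T^-3].
I (current) has dimensions [I].

Left side: [L^2 M T^-3]
Right side: [L^2 M T^-3]

Both sides have the same dimensions, so the equation is dimensionally consistent.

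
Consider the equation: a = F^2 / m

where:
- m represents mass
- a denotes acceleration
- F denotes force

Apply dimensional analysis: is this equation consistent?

No

m (mass) has dimensions [M].
a (acceleration) has dimensions [L T^-2].
F (force) has dimensions [L M T^-2].

Left side: [L T^-2]
Right side: [L^2 M T^-4]

The two sides have different dimensions, so the equation is NOT dimensionally consistent.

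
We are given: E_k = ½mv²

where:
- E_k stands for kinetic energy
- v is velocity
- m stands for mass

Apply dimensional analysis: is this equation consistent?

Yes

E_k (kinetic energy) has dimensions [L^2 M T^-2].
v (velocity) has dimensions [L T^-1].
m (mass) has dimensions [M].

Left side: [L^2 M T^-2]
Right side: [L^2 M T^-2]

Both sides have the same dimensions, so the equation is dimensionally consistent.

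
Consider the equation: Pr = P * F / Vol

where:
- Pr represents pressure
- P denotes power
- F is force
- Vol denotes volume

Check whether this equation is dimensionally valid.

No

Pr (pressure) has dimensions [L^-1 M T^-2].
P (power) has dimensions [L^2 M T^-3].
F (force) has dimensions [L M T^-2].
Vol (volume) has dimensions [L^3].

Left side: [L^-1 M T^-2]
Right side: [M^2 T^-5]

The two sides have different dimensions, so the equation is NOT dimensionally consistent.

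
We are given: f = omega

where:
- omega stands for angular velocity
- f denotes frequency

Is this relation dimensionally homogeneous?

Yes

omega (angular velocity) has dimensions [T^-1].
f (frequency) has dimensions [T^-1].

Left side: [T^-1]
Right side: [T^-1]

Both sides have the same dimensions, so the equation is dimensionally consistent.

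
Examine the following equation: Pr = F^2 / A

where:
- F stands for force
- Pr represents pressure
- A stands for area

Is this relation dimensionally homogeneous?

No

F (force) has dimensions [L M T^-2].
Pr (pressure) has dimensions [L^-1 M T^-2].
A (area) has dimensions [L^2].

Left side: [L^-1 M T^-2]
Right side: [M^2 T^-4]

The two sides have different dimensions, so the equation is NOT dimensionally consistent.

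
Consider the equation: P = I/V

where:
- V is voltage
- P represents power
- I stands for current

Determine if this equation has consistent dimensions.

No

V (voltage) has dimensions [I^-1 L^2 M T^-3].
P (power) has dimensions [L^2 M T^-3].
I (current) has dimensions [I].

Left side: [L^2 M T^-3]
Right side: [I^2 L^-2 M^-1 T^3]

The two sides have different dimensions, so the equation is NOT dimensionally consistent.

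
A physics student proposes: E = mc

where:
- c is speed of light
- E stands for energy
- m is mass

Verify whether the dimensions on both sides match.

No

c (speed of light) has dimensions [L T^-1].
E (energy) has dimensions [L^2 M T^-2].
m (mass) has dimensions [M].

Left side: [L^2 M T^-2]
Right side: [L M T^-1]

The two sides have different dimensions, so the equation is NOT dimensionally consistent.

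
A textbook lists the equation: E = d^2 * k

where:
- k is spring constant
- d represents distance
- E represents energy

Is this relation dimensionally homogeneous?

Yes

k (spring constant) has dimensions [M T^-2].
d (distance) has dimensions [L].
E (energy) has dimensions [L^2 M T^-2].

Left side: [L^2 M T^-2]
Right side: [L^2 M T^-2]

Both sides have the same dimensions, so the equation is dimensionally consistent.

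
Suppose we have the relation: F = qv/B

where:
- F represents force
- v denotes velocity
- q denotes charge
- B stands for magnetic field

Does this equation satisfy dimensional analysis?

No

F (force) has dimensions [L M T^-2].
v (velocity) has dimensions [L T^-1].
q (charge) has dimensions [I T].
B (magnetic field) has dimensions [I^-1 M T^-2].

Left side: [L M T^-2]
Right side: [I^2 L M^-1 T^2]

The two sides have different dimensions, so the equation is NOT dimensionally consistent.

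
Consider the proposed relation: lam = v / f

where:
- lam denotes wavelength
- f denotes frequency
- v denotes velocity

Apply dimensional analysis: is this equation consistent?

Yes

lam (wavelength) has dimensions [L].
f (frequency) has dimensions [T^-1].
v (velocity) has dimensions [L T^-1].

Left side: [L]
Right side: [L]

Both sides have the same dimensions, so the equation is dimensionally consistent.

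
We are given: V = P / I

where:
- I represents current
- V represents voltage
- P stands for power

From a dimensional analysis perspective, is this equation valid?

Yes

I (current) has dimensions [I].
V (voltage) has dimensions [I^-1 L^2 M T^-3].
P (power) has dimensions [L^2 M T^-3].

Left side: [I^-1 L^2 M T^-3]
Right side: [I^-1 L^2 M T^-3]

Both sides have the same dimensions, so the equation is dimensionally consistent.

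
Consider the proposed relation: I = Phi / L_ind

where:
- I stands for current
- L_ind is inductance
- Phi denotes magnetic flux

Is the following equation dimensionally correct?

Yes

I (current) has dimensions [I].
L_ind (inductance) has dimensions [I^-2 L^2 M T^-2].
Phi (magnetic flux) has dimensions [I^-1 L^2 M T^-2].

Left side: [I]
Right side: [I]

Both sides have the same dimensions, so the equation is dimensionally consistent.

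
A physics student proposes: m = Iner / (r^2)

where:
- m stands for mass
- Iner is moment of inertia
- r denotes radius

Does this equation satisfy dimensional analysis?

Yes

m (mass) has dimensions [M].
Iner (moment of inertia) has dimensions [L^2 M].
r (radius) has dimensions [L].

Left side: [M]
Right side: [M]

Both sides have the same dimensions, so the equation is dimensionally consistent.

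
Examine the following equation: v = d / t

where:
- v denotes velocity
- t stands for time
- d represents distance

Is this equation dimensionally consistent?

Yes

v (velocity) has dimensions [L T^-1].
t (time) has dimensions [T].
d (distance) has dimensions [L].

Left side: [L T^-1]
Right side: [L T^-1]

Both sides have the same dimensions, so the equation is dimensionally consistent.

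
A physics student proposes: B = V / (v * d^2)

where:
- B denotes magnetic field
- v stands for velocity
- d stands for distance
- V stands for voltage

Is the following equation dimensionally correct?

No

B (magnetic field) has dimensions [I^-1 M T^-2].
v (velocity) has dimensions [L T^-1].
d (distance) has dimensions [L].
V (voltage) has dimensions [I^-1 L^2 M T^-3].

Left side: [I^-1 M T^-2]
Right side: [I^-1 L^-1 M T^-2]

The two sides have different dimensions, so the equation is NOT dimensionally consistent.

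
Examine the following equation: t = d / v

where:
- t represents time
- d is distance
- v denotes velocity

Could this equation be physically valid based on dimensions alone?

Yes

t (time) has dimensions [T].
d (distance) has dimensions [L].
v (velocity) has dimensions [L T^-1].

Left side: [T]
Right side: [T]

Both sides have the same dimensions, so the equation is dimensionally consistent.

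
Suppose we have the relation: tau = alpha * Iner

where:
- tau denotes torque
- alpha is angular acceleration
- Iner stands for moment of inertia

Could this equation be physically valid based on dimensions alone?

Yes

tau (torque) has dimensions [L^2 M T^-2].
alpha (angular acceleration) has dimensions [T^-2].
Iner (moment of inertia) has dimensions [L^2 M].

Left side: [L^2 M T^-2]
Right side: [L^2 M T^-2]

Both sides have the same dimensions, so the equation is dimensionally consistent.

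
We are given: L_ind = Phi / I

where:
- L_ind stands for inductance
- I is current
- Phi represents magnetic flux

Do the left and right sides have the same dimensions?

Yes

L_ind (inductance) has dimensions [I^-2 L^2 M T^-2].
I (current) has dimensions [I].
Phi (magnetic flux) has dimensions [I^-1 L^2 M T^-2].

Left side: [I^-2 L^2 M T^-2]
Right side: [I^-2 L^2 M T^-2]

Both sides have the same dimensions, so the equation is dimensionally consistent.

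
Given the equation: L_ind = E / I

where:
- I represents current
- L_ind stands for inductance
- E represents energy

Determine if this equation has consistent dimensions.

No

I (current) has dimensions [I].
L_ind (inductance) has dimensions [I^-2 L^2 M T^-2].
E (energy) has dimensions [L^2 M T^-2].

Left side: [I^-2 L^2 M T^-2]
Right side: [I^-1 L^2 M T^-2]

The two sides have different dimensions, so the equation is NOT dimensionally consistent.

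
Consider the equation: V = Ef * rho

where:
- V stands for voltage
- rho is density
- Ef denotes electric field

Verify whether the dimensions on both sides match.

No

V (voltage) has dimensions [I^-1 L^2 M T^-3].
rho (density) has dimensions [L^-3 M].
Ef (electric field) has dimensions [I^-1 L M T^-3].

Left side: [I^-1 L^2 M T^-3]
Right side: [I^-1 L^-2 M^2 T^-3]

The two sides have different dimensions, so the equation is NOT dimensionally consistent.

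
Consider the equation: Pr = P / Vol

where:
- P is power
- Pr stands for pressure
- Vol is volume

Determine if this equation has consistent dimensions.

No

P (power) has dimensions [L^2 M T^-3].
Pr (pressure) has dimensions [L^-1 M T^-2].
Vol (volume) has dimensions [L^3].

Left side: [L^-1 M T^-2]
Right side: [L^-1 M T^-3]

The two sides have different dimensions, so the equation is NOT dimensionally consistent.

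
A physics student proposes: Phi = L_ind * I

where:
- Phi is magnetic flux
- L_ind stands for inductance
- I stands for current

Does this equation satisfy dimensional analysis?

Yes

Phi (magnetic flux) has dimensions [I^-1 L^2 M T^-2].
L_ind (inductance) has dimensions [I^-2 L^2 M T^-2].
I (current) has dimensions [I].

Left side: [I^-1 L^2 M T^-2]
Right side: [I^-1 L^2 M T^-2]

Both sides have the same dimensions, so the equation is dimensionally consistent.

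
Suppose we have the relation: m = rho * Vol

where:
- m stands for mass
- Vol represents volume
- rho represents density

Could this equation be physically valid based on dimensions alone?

Yes

m (mass) has dimensions [M].
Vol (volume) has dimensions [L^3].
rho (density) has dimensions [L^-3 M].

Left side: [M]
Right side: [M]

Both sides have the same dimensions, so the equation is dimensionally consistent.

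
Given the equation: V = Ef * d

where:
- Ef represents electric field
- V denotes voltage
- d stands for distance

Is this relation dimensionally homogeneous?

Yes

Ef (electric field) has dimensions [I^-1 L M T^-3].
V (voltage) has dimensions [I^-1 L^2 M T^-3].
d (distance) has dimensions [L].

Left side: [I^-1 L^2 M T^-3]
Right side: [I^-1 L^2 M T^-3]

Both sides have the same dimensions, so the equation is dimensionally consistent.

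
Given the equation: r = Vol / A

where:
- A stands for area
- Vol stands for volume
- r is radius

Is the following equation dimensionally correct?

Yes

A (area) has dimensions [L^2].
Vol (volume) has dimensions [L^3].
r (radius) has dimensions [L].

Left side: [L]
Right side: [L]

Both sides have the same dimensions, so the equation is dimensionally consistent.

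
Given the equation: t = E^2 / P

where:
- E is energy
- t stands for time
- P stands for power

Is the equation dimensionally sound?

No

E (energy) has dimensions [L^2 M T^-2].
t (time) has dimensions [T].
P (power) has dimensions [L^2 M T^-3].

Left side: [T]
Right side: [L^2 M T^-1]

The two sides have different dimensions, so the equation is NOT dimensionally consistent.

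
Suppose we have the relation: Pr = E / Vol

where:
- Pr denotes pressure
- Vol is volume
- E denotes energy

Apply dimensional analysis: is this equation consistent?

Yes

Pr (pressure) has dimensions [L^-1 M T^-2].
Vol (volume) has dimensions [L^3].
E (energy) has dimensions [L^2 M T^-2].

Left side: [L^-1 M T^-2]
Right side: [L^-1 M T^-2]

Both sides have the same dimensions, so the equation is dimensionally consistent.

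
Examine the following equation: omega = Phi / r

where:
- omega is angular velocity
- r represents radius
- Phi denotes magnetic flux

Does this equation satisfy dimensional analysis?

No

omega (angular velocity) has dimensions [T^-1].
r (radius) has dimensions [L].
Phi (magnetic flux) has dimensions [I^-1 L^2 M T^-2].

Left side: [T^-1]
Right side: [I^-1 L M T^-2]

The two sides have different dimensions, so the equation is NOT dimensionally consistent.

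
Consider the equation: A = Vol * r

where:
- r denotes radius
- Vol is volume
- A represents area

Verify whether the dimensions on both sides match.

No

r (radius) has dimensions [L].
Vol (volume) has dimensions [L^3].
A (area) has dimensions [L^2].

Left side: [L^2]
Right side: [L^4]

The two sides have different dimensions, so the equation is NOT dimensionally consistent.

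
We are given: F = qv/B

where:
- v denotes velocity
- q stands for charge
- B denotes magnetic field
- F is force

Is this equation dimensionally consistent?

No

v (velocity) has dimensions [L T^-1].
q (charge) has dimensions [I T].
B (magnetic field) has dimensions [I^-1 M T^-2].
F (force) has dimensions [L M T^-2].

Left side: [L M T^-2]
Right side: [I^2 L M^-1 T^2]

The two sides have different dimensions, so the equation is NOT dimensionally consistent.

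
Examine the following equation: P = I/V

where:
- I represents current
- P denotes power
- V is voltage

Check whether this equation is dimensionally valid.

No

I (current) has dimensions [I].
P (power) has dimensions [L^2 M T^-3].
V (voltage) has dimensions [I^-1 L^2 M T^-3].

Left side: [L^2 M T^-3]
Right side: [I^2 L^-2 M^-1 T^3]

The two sides have different dimensions, so the equation is NOT dimensionally consistent.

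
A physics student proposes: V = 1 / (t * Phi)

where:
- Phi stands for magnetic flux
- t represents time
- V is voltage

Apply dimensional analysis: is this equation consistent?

No

Phi (magnetic flux) has dimensions [I^-1 L^2 M T^-2].
t (time) has dimensions [T].
V (voltage) has dimensions [I^-1 L^2 M T^-3].

Left side: [I^-1 L^2 M T^-3]
Right side: [I L^-2 M^-1 T]

The two sides have different dimensions, so the equation is NOT dimensionally consistent.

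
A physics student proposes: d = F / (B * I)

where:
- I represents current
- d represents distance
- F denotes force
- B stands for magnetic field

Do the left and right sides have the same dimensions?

Yes

I (current) has dimensions [I].
d (distance) has dimensions [L].
F (force) has dimensions [L M T^-2].
B (magnetic field) has dimensions [I^-1 M T^-2].

Left side: [L]
Right side: [L]

Both sides have the same dimensions, so the equation is dimensionally consistent.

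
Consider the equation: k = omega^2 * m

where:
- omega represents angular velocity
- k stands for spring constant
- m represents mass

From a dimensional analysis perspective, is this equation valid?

Yes

omega (angular velocity) has dimensions [T^-1].
k (spring constant) has dimensions [M T^-2].
m (mass) has dimensions [M].

Left side: [M T^-2]
Right side: [M T^-2]

Both sides have the same dimensions, so the equation is dimensionally consistent.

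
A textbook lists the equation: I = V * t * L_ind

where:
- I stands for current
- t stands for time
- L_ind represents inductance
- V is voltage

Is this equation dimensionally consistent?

No

I (current) has dimensions [I].
t (time) has dimensions [T].
L_ind (inductance) has dimensions [I^-2 L^2 M T^-2].
V (voltage) has dimensions [I^-1 L^2 M T^-3].

Left side: [I]
Right side: [I^-3 L^4 M^2 T^-4]

The two sides have different dimensions, so the equation is NOT dimensionally consistent.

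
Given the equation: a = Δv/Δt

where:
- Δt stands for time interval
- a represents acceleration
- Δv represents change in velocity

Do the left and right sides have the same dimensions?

Yes

Δt (time interval) has dimensions [T].
a (acceleration) has dimensions [L T^-2].
Δv (change in velocity) has dimensions [L T^-1].

Left side: [L T^-2]
Right side: [L T^-2]

Both sides have the same dimensions, so the equation is dimensionally consistent.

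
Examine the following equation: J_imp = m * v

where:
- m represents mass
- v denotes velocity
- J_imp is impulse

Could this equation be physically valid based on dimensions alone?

Yes

m (mass) has dimensions [M].
v (velocity) has dimensions [L T^-1].
J_imp (impulse) has dimensions [L M T^-1].

Left side: [L M T^-1]
Right side: [L M T^-1]

Both sides have the same dimensions, so the equation is dimensionally consistent.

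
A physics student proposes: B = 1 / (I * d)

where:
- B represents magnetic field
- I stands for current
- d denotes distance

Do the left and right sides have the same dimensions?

No

B (magnetic field) has dimensions [I^-1 M T^-2].
I (current) has dimensions [I].
d (distance) has dimensions [L].

Left side: [I^-1 M T^-2]
Right side: [I^-1 L^-1]

The two sides have different dimensions, so the equation is NOT dimensionally consistent.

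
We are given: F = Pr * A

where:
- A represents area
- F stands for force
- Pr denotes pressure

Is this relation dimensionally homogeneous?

Yes

A (area) has dimensions [L^2].
F (force) has dimensions [L M T^-2].
Pr (pressure) has dimensions [L^-1 M T^-2].

Left side: [L M T^-2]
Right side: [L M T^-2]

Both sides have the same dimensions, so the equation is dimensionally consistent.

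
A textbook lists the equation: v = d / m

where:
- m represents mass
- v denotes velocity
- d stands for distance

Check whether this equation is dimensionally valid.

No

m (mass) has dimensions [M].
v (velocity) has dimensions [L T^-1].
d (distance) has dimensions [L].

Left side: [L T^-1]
Right side: [L M^-1]

The two sides have different dimensions, so the equation is NOT dimensionally consistent.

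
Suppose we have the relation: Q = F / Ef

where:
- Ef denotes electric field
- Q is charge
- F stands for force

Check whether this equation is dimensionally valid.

Yes

Ef (electric field) has dimensions [I^-1 L M T^-3].
Q (charge) has dimensions [I T].
F (force) has dimensions [L M T^-2].

Left side: [I T]
Right side: [I T]

Both sides have the same dimensions, so the equation is dimensionally consistent.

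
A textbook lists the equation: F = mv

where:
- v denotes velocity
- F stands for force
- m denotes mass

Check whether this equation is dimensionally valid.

No

v (velocity) has dimensions [L T^-1].
F (force) has dimensions [L M T^-2].
m (mass) has dimensions [M].

Left side: [L M T^-2]
Right side: [L M T^-1]

The two sides have different dimensions, so the equation is NOT dimensionally consistent.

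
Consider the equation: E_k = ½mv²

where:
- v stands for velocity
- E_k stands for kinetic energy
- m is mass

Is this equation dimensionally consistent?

Yes

v (velocity) has dimensions [L T^-1].
E_k (kinetic energy) has dimensions [L^2 M T^-2].
m (mass) has dimensions [M].

Left side: [L^2 M T^-2]
Right side: [L^2 M T^-2]

Both sides have the same dimensions, so the equation is dimensionally consistent.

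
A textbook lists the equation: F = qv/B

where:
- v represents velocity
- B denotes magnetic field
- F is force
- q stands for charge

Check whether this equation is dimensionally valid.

No

v (velocity) has dimensions [L T^-1].
B (magnetic field) has dimensions [I^-1 M T^-2].
F (force) has dimensions [L M T^-2].
q (charge) has dimensions [I T].

Left side: [L M T^-2]
Right side: [I^2 L M^-1 T^2]

The two sides have different dimensions, so the equation is NOT dimensionally consistent.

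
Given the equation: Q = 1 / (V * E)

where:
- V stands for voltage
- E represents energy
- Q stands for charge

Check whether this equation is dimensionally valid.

No

V (voltage) has dimensions [I^-1 L^2 M T^-3].
E (energy) has dimensions [L^2 M T^-2].
Q (charge) has dimensions [I T].

Left side: [I T]
Right side: [I L^-4 M^-2 T^5]

The two sides have different dimensions, so the equation is NOT dimensionally consistent.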